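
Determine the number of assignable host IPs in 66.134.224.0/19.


Host bits = 32 - 19 = 13
Total addresses = 2^13 = 8192
Usable = total - 2 (network and broadcast)
Usable hosts: 8190


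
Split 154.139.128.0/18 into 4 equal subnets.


New prefix = 18 + 2 = 20
Each subnet has 4096 addresses
  154.139.128.0/20
  154.139.144.0/20
  154.139.160.0/20
  154.139.176.0/20
Subnets: 154.139.128.0/20, 154.139.144.0/20, 154.139.160.0/20, 154.139.176.0/20


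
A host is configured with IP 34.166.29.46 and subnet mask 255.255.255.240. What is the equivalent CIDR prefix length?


Binary: 11111111.11111111.11111111.11110000
Count leading 1s
Prefix: /28


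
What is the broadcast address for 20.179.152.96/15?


Network: 20.178.0.0/15
Host bits = 17
Set all host bits to 1:
Broadcast: 20.179.255.255


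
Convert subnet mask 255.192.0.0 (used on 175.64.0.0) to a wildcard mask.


Subnet mask: 255.192.0.0
Wildcard = 255.255.255.255 - subnet mask
255 - 255 = 0
255 - 192 = 63
255 - 0 = 255
255 - 0 = 255
Wildcard: 0.63.255.255


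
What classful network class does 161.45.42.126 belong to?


First octet: 161
Binary: 10100001
10xxxxxx -> Class B (128-191)
Class B, default mask 255.255.0.0 (/16)


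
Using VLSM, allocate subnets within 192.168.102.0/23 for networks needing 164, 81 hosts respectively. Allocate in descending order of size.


164 hosts -> /24 (254 usable): 192.168.102.0/24
81 hosts -> /25 (126 usable): 192.168.103.0/25
Allocation: 192.168.102.0/24 (164 hosts, 254 usable); 192.168.103.0/25 (81 hosts, 126 usable)


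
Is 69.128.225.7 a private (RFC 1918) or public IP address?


RFC 1918 private ranges:
  10.0.0.0/8 (10.0.0.0 - 10.255.255.255)
  172.16.0.0/12 (172.16.0.0 - 172.31.255.255)
  192.168.0.0/16 (192.168.0.0 - 192.168.255.255)
Public (not in any RFC 1918 range)


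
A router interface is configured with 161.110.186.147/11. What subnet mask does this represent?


/11 means 11 network bits, 21 host bits
Binary: 11111111111000000000000000000000
Mask: 255.224.0.0


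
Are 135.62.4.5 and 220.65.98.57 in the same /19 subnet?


Mask: 255.255.224.0
135.62.4.5 AND mask = 135.62.0.0
220.65.98.57 AND mask = 220.65.96.0
No, different subnets (135.62.0.0 vs 220.65.96.0)


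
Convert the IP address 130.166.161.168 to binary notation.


130 = 10000010
166 = 10100110
161 = 10100001
168 = 10101000
Binary: 10000010.10100110.10100001.10101000


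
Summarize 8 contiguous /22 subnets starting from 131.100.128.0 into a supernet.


Original prefix: /22
Number of subnets: 8 = 2^3
New prefix = 22 - 3 = 19
Supernet: 131.100.128.0/19


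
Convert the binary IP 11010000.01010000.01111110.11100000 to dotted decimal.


11010000 = 208
01010000 = 80
01111110 = 126
11100000 = 224
IP: 208.80.126.224


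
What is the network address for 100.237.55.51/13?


IP:   01100100.11101101.00110111.00110011
Mask: 11111111.11111000.00000000.00000000
AND operation:
Net:  01100100.11101000.00000000.00000000
Network: 100.232.0.0/13


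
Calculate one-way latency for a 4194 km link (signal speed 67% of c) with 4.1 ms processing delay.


Speed = 0.67 * 3e5 km/s = 201000 km/s
Propagation delay = 4194 / 201000 = 0.0209 s = 20.8657 ms
Processing delay = 4.1 ms
Total one-way latency = 24.9657 ms


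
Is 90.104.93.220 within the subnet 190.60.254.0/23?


Subnet network: 190.60.254.0
Test IP AND mask: 90.104.92.0
No, 90.104.93.220 is not in 190.60.254.0/23


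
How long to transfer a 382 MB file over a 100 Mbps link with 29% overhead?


Effective throughput = 100 * (1 - 29/100) = 71 Mbps
File size in Mb = 382 * 8 = 3056 Mb
Time = 3056 / 71
Time = 43.0423 seconds


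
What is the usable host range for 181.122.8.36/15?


Network: 181.122.0.0
Broadcast: 181.123.255.255
First usable = network + 1
Last usable = broadcast - 1
Range: 181.122.0.1 to 181.123.255.254


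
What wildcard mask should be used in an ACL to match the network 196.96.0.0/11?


Subnet mask: 255.224.0.0
Wildcard = 255.255.255.255 - subnet mask
255 - 255 = 0
255 - 224 = 31
255 - 0 = 255
255 - 0 = 255
Wildcard: 0.31.255.255


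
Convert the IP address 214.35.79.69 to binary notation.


214 = 11010110
35 = 00100011
79 = 01001111
69 = 01000101
Binary: 11010110.00100011.01001111.01000101


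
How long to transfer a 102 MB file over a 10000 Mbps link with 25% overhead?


Effective throughput = 10000 * (1 - 25/100) = 7500 Mbps
File size in Mb = 102 * 8 = 816 Mb
Time = 816 / 7500
Time = 0.1088 seconds


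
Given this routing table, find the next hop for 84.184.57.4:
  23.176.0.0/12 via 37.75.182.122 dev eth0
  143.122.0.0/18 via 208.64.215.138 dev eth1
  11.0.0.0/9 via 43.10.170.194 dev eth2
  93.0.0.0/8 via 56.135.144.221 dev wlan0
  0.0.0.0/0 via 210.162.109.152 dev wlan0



Longest prefix match for 84.184.57.4:
  /12 23.176.0.0: no
  /18 143.122.0.0: no
  /9 11.0.0.0: no
  /8 93.0.0.0: no
  /0 0.0.0.0: MATCH
Selected: next-hop 210.162.109.152 via wlan0 (matched /0)


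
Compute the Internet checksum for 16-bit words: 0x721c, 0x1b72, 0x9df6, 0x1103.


Sum all words (with carry folding):
+ 0x721c = 0x721c
+ 0x1b72 = 0x8d8e
+ 0x9df6 = 0x2b85
+ 0x1103 = 0x3c88
One's complement: ~0x3c88
Checksum = 0xc377


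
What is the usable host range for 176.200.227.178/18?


Network: 176.200.192.0
Broadcast: 176.200.255.255
First usable = network + 1
Last usable = broadcast - 1
Range: 176.200.192.1 to 176.200.255.254


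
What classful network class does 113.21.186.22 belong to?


First octet: 113
Binary: 01110001
0xxxxxxx -> Class A (1-126)
Class A, default mask 255.0.0.0 (/8)


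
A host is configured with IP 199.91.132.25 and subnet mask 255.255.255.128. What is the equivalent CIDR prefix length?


Binary: 11111111.11111111.11111111.10000000
Count leading 1s
Prefix: /25


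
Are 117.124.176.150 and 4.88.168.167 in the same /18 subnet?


Mask: 255.255.192.0
117.124.176.150 AND mask = 117.124.128.0
4.88.168.167 AND mask = 4.88.128.0
No, different subnets (117.124.128.0 vs 4.88.128.0)


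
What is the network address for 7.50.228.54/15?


IP:   00000111.00110010.11100100.00110110
Mask: 11111111.11111110.00000000.00000000
AND operation:
Net:  00000111.00110010.00000000.00000000
Network: 7.50.0.0/15


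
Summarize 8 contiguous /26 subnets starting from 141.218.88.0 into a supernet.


Original prefix: /26
Number of subnets: 8 = 2^3
New prefix = 26 - 3 = 23
Supernet: 141.218.88.0/23


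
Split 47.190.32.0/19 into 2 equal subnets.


New prefix = 19 + 1 = 20
Each subnet has 4096 addresses
  47.190.32.0/20
  47.190.48.0/20
Subnets: 47.190.32.0/20, 47.190.48.0/20


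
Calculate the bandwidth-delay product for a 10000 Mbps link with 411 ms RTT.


BDP = bandwidth * RTT
= 10000 Mbps * 411 ms
= 10000 * 1e6 * 411 / 1000 bits
= 4110000000 bits
= 513750000 bytes
= 501708.9844 KB
BDP = 4110000000 bits (513750000 bytes)


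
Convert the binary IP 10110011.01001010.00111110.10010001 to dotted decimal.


10110011 = 179
01001010 = 74
00111110 = 62
10010001 = 145
IP: 179.74.62.145


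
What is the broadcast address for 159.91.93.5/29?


Network: 159.91.93.0/29
Host bits = 3
Set all host bits to 1:
Broadcast: 159.91.93.7


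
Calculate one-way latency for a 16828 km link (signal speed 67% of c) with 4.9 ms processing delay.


Speed = 0.67 * 3e5 km/s = 201000 km/s
Propagation delay = 16828 / 201000 = 0.0837 s = 83.7214 ms
Processing delay = 4.9 ms
Total one-way latency = 88.6214 ms


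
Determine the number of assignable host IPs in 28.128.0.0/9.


Host bits = 32 - 9 = 23
Total addresses = 2^23 = 8388608
Usable = total - 2 (network and broadcast)
Usable hosts: 8388606


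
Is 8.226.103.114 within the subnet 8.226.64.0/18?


Subnet network: 8.226.64.0
Test IP AND mask: 8.226.64.0
Yes, 8.226.103.114 is in 8.226.64.0/18


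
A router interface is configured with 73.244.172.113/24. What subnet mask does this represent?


/24 means 24 network bits, 8 host bits
Binary: 11111111111111111111111100000000
Mask: 255.255.255.0


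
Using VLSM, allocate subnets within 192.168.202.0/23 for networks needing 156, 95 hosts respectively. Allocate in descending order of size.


156 hosts -> /24 (254 usable): 192.168.202.0/24
95 hosts -> /25 (126 usable): 192.168.203.0/25
Allocation: 192.168.202.0/24 (156 hosts, 254 usable); 192.168.203.0/25 (95 hosts, 126 usable)


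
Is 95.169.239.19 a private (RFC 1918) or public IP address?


RFC 1918 private ranges:
  10.0.0.0/8 (10.0.0.0 - 10.255.255.255)
  172.16.0.0/12 (172.16.0.0 - 172.31.255.255)
  192.168.0.0/16 (192.168.0.0 - 192.168.255.255)
Public (not in any RFC 1918 range)


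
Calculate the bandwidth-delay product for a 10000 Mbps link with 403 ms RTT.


BDP = bandwidth * RTT
= 10000 Mbps * 403 ms
= 10000 * 1e6 * 403 / 1000 bits
= 4030000000 bits
= 503750000 bytes
= 491943.3594 KB
BDP = 4030000000 bits (503750000 bytes)


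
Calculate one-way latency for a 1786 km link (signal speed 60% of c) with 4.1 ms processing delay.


Speed = 0.6 * 3e5 km/s = 180000 km/s
Propagation delay = 1786 / 180000 = 0.0099 s = 9.9222 ms
Processing delay = 4.1 ms
Total one-way latency = 14.0222 ms


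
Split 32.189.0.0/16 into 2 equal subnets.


New prefix = 16 + 1 = 17
Each subnet has 32768 addresses
  32.189.0.0/17
  32.189.128.0/17
Subnets: 32.189.0.0/17, 32.189.128.0/17


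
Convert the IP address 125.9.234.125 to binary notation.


125 = 01111101
9 = 00001001
234 = 11101010
125 = 01111101
Binary: 01111101.00001001.11101010.01111101


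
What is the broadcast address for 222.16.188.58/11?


Network: 222.0.0.0/11
Host bits = 21
Set all host bits to 1:
Broadcast: 222.31.255.255


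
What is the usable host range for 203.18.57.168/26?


Network: 203.18.57.128
Broadcast: 203.18.57.191
First usable = network + 1
Last usable = broadcast - 1
Range: 203.18.57.129 to 203.18.57.190


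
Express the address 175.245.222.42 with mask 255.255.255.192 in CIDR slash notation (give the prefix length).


Binary: 11111111.11111111.11111111.11000000
Count leading 1s
Prefix: /26


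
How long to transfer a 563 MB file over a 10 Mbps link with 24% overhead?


Effective throughput = 10 * (1 - 24/100) = 7.6 Mbps
File size in Mb = 563 * 8 = 4504 Mb
Time = 4504 / 7.6
Time = 592.6316 seconds


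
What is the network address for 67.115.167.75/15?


IP:   01000011.01110011.10100111.01001011
Mask: 11111111.11111110.00000000.00000000
AND operation:
Net:  01000011.01110010.00000000.00000000
Network: 67.114.0.0/15


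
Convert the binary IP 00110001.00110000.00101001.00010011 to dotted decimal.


00110001 = 49
00110000 = 48
00101001 = 41
00010011 = 19
IP: 49.48.41.19


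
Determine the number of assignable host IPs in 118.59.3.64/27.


Host bits = 32 - 27 = 5
Total addresses = 2^5 = 32
Usable = total - 2 (network and broadcast)
Usable hosts: 30


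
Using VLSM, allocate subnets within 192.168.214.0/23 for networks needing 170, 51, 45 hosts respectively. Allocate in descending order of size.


170 hosts -> /24 (254 usable): 192.168.214.0/24
51 hosts -> /26 (62 usable): 192.168.215.0/26
45 hosts -> /26 (62 usable): 192.168.215.64/26
Allocation: 192.168.214.0/24 (170 hosts, 254 usable); 192.168.215.0/26 (51 hosts, 62 usable); 192.168.215.64/26 (45 hosts, 62 usable)


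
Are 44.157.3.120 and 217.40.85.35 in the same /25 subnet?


Mask: 255.255.255.128
44.157.3.120 AND mask = 44.157.3.0
217.40.85.35 AND mask = 217.40.85.0
No, different subnets (44.157.3.0 vs 217.40.85.0)


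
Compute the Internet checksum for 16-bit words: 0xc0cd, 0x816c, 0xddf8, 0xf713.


Sum all words (with carry folding):
+ 0xc0cd = 0xc0cd
+ 0x816c = 0x423a
+ 0xddf8 = 0x2033
+ 0xf713 = 0x1747
One's complement: ~0x1747
Checksum = 0xe8b8


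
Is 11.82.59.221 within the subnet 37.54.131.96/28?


Subnet network: 37.54.131.96
Test IP AND mask: 11.82.59.208
No, 11.82.59.221 is not in 37.54.131.96/28


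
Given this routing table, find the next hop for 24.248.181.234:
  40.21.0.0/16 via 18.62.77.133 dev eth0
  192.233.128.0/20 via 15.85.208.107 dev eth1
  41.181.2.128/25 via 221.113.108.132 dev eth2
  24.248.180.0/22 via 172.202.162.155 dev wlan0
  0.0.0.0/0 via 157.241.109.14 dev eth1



Longest prefix match for 24.248.181.234:
  /16 40.21.0.0: no
  /20 192.233.128.0: no
  /25 41.181.2.128: no
  /22 24.248.180.0: MATCH
  /0 0.0.0.0: MATCH
Selected: next-hop 172.202.162.155 via wlan0 (matched /22)


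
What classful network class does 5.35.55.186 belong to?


First octet: 5
Binary: 00000101
0xxxxxxx -> Class A (1-126)
Class A, default mask 255.0.0.0 (/8)


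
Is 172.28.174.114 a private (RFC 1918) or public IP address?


RFC 1918 private ranges:
  10.0.0.0/8 (10.0.0.0 - 10.255.255.255)
  172.16.0.0/12 (172.16.0.0 - 172.31.255.255)
  192.168.0.0/16 (192.168.0.0 - 192.168.255.255)
Private (in 172.16.0.0/12)


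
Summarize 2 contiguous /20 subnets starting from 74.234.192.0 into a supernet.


Original prefix: /20
Number of subnets: 2 = 2^1
New prefix = 20 - 1 = 19
Supernet: 74.234.192.0/19


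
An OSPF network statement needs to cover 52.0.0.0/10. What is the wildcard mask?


Subnet mask: 255.192.0.0
Wildcard = 255.255.255.255 - subnet mask
255 - 255 = 0
255 - 192 = 63
255 - 0 = 255
255 - 0 = 255
Wildcard: 0.63.255.255


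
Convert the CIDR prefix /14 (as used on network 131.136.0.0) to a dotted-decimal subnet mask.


/14 means 14 network bits, 18 host bits
Binary: 11111111111111000000000000000000
Mask: 255.252.0.0


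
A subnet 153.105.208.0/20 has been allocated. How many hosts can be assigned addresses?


Host bits = 32 - 20 = 12
Total addresses = 2^12 = 4096
Usable = total - 2 (network and broadcast)
Usable hosts: 4094


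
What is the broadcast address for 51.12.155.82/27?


Network: 51.12.155.64/27
Host bits = 5
Set all host bits to 1:
Broadcast: 51.12.155.95


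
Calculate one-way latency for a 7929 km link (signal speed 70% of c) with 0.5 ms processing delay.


Speed = 0.7 * 3e5 km/s = 210000 km/s
Propagation delay = 7929 / 210000 = 0.0378 s = 37.7571 ms
Processing delay = 0.5 ms
Total one-way latency = 38.2571 ms


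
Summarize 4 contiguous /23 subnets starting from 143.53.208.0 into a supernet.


Original prefix: /23
Number of subnets: 4 = 2^2
New prefix = 23 - 2 = 21
Supernet: 143.53.208.0/21


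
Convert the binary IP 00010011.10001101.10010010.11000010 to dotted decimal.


00010011 = 19
10001101 = 141
10010010 = 146
11000010 = 194
IP: 19.141.146.194


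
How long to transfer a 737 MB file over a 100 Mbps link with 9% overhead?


Effective throughput = 100 * (1 - 9/100) = 91 Mbps
File size in Mb = 737 * 8 = 5896 Mb
Time = 5896 / 91
Time = 64.7912 seconds


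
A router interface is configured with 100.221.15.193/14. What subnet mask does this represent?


/14 means 14 network bits, 18 host bits
Binary: 11111111111111000000000000000000
Mask: 255.252.0.0


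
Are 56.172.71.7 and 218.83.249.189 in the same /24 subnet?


Mask: 255.255.255.0
56.172.71.7 AND mask = 56.172.71.0
218.83.249.189 AND mask = 218.83.249.0
No, different subnets (56.172.71.0 vs 218.83.249.0)


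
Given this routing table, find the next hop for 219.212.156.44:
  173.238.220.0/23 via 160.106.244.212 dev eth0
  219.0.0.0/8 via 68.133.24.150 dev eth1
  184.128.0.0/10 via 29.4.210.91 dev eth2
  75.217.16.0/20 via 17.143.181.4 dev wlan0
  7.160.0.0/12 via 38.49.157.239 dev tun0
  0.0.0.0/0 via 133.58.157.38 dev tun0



Longest prefix match for 219.212.156.44:
  /23 173.238.220.0: no
  /8 219.0.0.0: MATCH
  /10 184.128.0.0: no
  /20 75.217.16.0: no
  /12 7.160.0.0: no
  /0 0.0.0.0: MATCH
Selected: next-hop 68.133.24.150 via eth1 (matched /8)


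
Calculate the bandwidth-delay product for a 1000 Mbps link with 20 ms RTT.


BDP = bandwidth * RTT
= 1000 Mbps * 20 ms
= 1000 * 1e6 * 20 / 1000 bits
= 20000000 bits
= 2500000 bytes
= 2441.4062 KB
BDP = 20000000 bits (2500000 bytes)


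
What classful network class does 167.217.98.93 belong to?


First octet: 167
Binary: 10100111
10xxxxxx -> Class B (128-191)
Class B, default mask 255.255.0.0 (/16)


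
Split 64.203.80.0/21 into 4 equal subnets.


New prefix = 21 + 2 = 23
Each subnet has 512 addresses
  64.203.80.0/23
  64.203.82.0/23
  64.203.84.0/23
  64.203.86.0/23
Subnets: 64.203.80.0/23, 64.203.82.0/23, 64.203.84.0/23, 64.203.86.0/23


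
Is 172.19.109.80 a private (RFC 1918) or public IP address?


RFC 1918 private ranges:
  10.0.0.0/8 (10.0.0.0 - 10.255.255.255)
  172.16.0.0/12 (172.16.0.0 - 172.31.255.255)
  192.168.0.0/16 (192.168.0.0 - 192.168.255.255)
Private (in 172.16.0.0/12)


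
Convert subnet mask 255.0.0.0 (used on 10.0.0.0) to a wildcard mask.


Subnet mask: 255.0.0.0
Wildcard = 255.255.255.255 - subnet mask
255 - 255 = 0
255 - 0 = 255
255 - 0 = 255
255 - 0 = 255
Wildcard: 0.255.255.255


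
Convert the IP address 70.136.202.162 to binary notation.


70 = 01000110
136 = 10001000
202 = 11001010
162 = 10100010
Binary: 01000110.10001000.11001010.10100010


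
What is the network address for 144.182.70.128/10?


IP:   10010000.10110110.01000110.10000000
Mask: 11111111.11000000.00000000.00000000
AND operation:
Net:  10010000.10000000.00000000.00000000
Network: 144.128.0.0/10


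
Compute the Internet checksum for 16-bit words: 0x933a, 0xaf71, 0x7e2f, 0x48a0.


Sum all words (with carry folding):
+ 0x933a = 0x933a
+ 0xaf71 = 0x42ac
+ 0x7e2f = 0xc0db
+ 0x48a0 = 0x097c
One's complement: ~0x097c
Checksum = 0xf683


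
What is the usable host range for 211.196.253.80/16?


Network: 211.196.0.0
Broadcast: 211.196.255.255
First usable = network + 1
Last usable = broadcast - 1
Range: 211.196.0.1 to 211.196.255.254


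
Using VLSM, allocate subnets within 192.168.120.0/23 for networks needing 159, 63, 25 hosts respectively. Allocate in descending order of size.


159 hosts -> /24 (254 usable): 192.168.120.0/24
63 hosts -> /25 (126 usable): 192.168.121.0/25
25 hosts -> /27 (30 usable): 192.168.121.128/27
Allocation: 192.168.120.0/24 (159 hosts, 254 usable); 192.168.121.0/25 (63 hosts, 126 usable); 192.168.121.128/27 (25 hosts, 30 usable)


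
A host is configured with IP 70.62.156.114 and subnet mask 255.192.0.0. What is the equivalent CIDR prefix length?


Binary: 11111111.11000000.00000000.00000000
Count leading 1s
Prefix: /10


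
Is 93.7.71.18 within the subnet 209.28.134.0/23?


Subnet network: 209.28.134.0
Test IP AND mask: 93.7.70.0
No, 93.7.71.18 is not in 209.28.134.0/23


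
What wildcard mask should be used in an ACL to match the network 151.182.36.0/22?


Subnet mask: 255.255.252.0
Wildcard = 255.255.255.255 - subnet mask
255 - 255 = 0
255 - 255 = 0
255 - 252 = 3
255 - 0 = 255
Wildcard: 0.0.3.255


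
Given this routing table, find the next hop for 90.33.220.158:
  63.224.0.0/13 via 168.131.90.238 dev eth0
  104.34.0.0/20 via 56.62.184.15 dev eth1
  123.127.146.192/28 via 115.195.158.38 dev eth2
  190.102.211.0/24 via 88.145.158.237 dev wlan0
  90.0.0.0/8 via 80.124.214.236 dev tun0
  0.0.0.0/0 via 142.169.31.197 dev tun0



Longest prefix match for 90.33.220.158:
  /13 63.224.0.0: no
  /20 104.34.0.0: no
  /28 123.127.146.192: no
  /24 190.102.211.0: no
  /8 90.0.0.0: MATCH
  /0 0.0.0.0: MATCH
Selected: next-hop 80.124.214.236 via tun0 (matched /8)


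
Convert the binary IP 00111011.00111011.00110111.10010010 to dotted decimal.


00111011 = 59
00111011 = 59
00110111 = 55
10010010 = 146
IP: 59.59.55.146


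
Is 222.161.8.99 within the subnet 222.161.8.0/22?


Subnet network: 222.161.8.0
Test IP AND mask: 222.161.8.0
Yes, 222.161.8.99 is in 222.161.8.0/22


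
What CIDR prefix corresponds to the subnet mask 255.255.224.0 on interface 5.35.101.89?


Binary: 11111111.11111111.11100000.00000000
Count leading 1s
Prefix: /19


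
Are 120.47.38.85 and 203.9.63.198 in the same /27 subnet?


Mask: 255.255.255.224
120.47.38.85 AND mask = 120.47.38.64
203.9.63.198 AND mask = 203.9.63.192
No, different subnets (120.47.38.64 vs 203.9.63.192)


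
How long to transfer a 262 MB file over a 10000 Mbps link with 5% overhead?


Effective throughput = 10000 * (1 - 5/100) = 9500 Mbps
File size in Mb = 262 * 8 = 2096 Mb
Time = 2096 / 9500
Time = 0.2206 seconds


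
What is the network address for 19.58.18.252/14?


IP:   00010011.00111010.00010010.11111100
Mask: 11111111.11111100.00000000.00000000
AND operation:
Net:  00010011.00111000.00000000.00000000
Network: 19.56.0.0/14


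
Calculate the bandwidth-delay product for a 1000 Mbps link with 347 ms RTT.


BDP = bandwidth * RTT
= 1000 Mbps * 347 ms
= 1000 * 1e6 * 347 / 1000 bits
= 347000000 bits
= 43375000 bytes
= 42358.3984 KB
BDP = 347000000 bits (43375000 bytes)


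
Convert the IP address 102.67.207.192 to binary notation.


102 = 01100110
67 = 01000011
207 = 11001111
192 = 11000000
Binary: 01100110.01000011.11001111.11000000


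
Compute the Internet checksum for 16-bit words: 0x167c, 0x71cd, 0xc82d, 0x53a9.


Sum all words (with carry folding):
+ 0x167c = 0x167c
+ 0x71cd = 0x8849
+ 0xc82d = 0x5077
+ 0x53a9 = 0xa420
One's complement: ~0xa420
Checksum = 0x5bdf


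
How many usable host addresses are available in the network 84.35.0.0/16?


Host bits = 32 - 16 = 16
Total addresses = 2^16 = 65536
Usable = total - 2 (network and broadcast)
Usable hosts: 65534


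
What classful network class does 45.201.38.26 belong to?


First octet: 45
Binary: 00101101
0xxxxxxx -> Class A (1-126)
Class A, default mask 255.0.0.0 (/8)


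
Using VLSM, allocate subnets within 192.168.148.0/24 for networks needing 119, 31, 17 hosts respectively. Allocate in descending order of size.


119 hosts -> /25 (126 usable): 192.168.148.0/25
31 hosts -> /26 (62 usable): 192.168.148.128/26
17 hosts -> /27 (30 usable): 192.168.148.192/27
Allocation: 192.168.148.0/25 (119 hosts, 126 usable); 192.168.148.128/26 (31 hosts, 62 usable); 192.168.148.192/27 (17 hosts, 30 usable)


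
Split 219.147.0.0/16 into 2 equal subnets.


New prefix = 16 + 1 = 17
Each subnet has 32768 addresses
  219.147.0.0/17
  219.147.128.0/17
Subnets: 219.147.0.0/17, 219.147.128.0/17


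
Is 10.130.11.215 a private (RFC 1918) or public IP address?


RFC 1918 private ranges:
  10.0.0.0/8 (10.0.0.0 - 10.255.255.255)
  172.16.0.0/12 (172.16.0.0 - 172.31.255.255)
  192.168.0.0/16 (192.168.0.0 - 192.168.255.255)
Private (in 10.0.0.0/8)


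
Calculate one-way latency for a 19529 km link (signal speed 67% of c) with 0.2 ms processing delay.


Speed = 0.67 * 3e5 km/s = 201000 km/s
Propagation delay = 19529 / 201000 = 0.0972 s = 97.1592 ms
Processing delay = 0.2 ms
Total one-way latency = 97.3592 ms


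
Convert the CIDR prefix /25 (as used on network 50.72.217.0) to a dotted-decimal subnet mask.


/25 means 25 network bits, 7 host bits
Binary: 11111111111111111111111110000000
Mask: 255.255.255.128


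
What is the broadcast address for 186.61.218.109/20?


Network: 186.61.208.0/20
Host bits = 12
Set all host bits to 1:
Broadcast: 186.61.223.255


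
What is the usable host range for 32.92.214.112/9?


Network: 32.0.0.0
Broadcast: 32.127.255.255
First usable = network + 1
Last usable = broadcast - 1
Range: 32.0.0.1 to 32.127.255.254


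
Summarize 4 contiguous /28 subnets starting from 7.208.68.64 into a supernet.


Original prefix: /28
Number of subnets: 4 = 2^2
New prefix = 28 - 2 = 26
Supernet: 7.208.68.64/26


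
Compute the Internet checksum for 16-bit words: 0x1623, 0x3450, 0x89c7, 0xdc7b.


Sum all words (with carry folding):
+ 0x1623 = 0x1623
+ 0x3450 = 0x4a73
+ 0x89c7 = 0xd43a
+ 0xdc7b = 0xb0b6
One's complement: ~0xb0b6
Checksum = 0x4f49


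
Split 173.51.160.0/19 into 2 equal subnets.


New prefix = 19 + 1 = 20
Each subnet has 4096 addresses
  173.51.160.0/20
  173.51.176.0/20
Subnets: 173.51.160.0/20, 173.51.176.0/20


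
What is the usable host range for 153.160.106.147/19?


Network: 153.160.96.0
Broadcast: 153.160.127.255
First usable = network + 1
Last usable = broadcast - 1
Range: 153.160.96.1 to 153.160.127.254


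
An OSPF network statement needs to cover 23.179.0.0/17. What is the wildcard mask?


Subnet mask: 255.255.128.0
Wildcard = 255.255.255.255 - subnet mask
255 - 255 = 0
255 - 255 = 0
255 - 128 = 127
255 - 0 = 255
Wildcard: 0.0.127.255


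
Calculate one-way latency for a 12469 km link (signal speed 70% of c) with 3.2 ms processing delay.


Speed = 0.7 * 3e5 km/s = 210000 km/s
Propagation delay = 12469 / 210000 = 0.0594 s = 59.3762 ms
Processing delay = 3.2 ms
Total one-way latency = 62.5762 ms


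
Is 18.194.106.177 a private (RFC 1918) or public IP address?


RFC 1918 private ranges:
  10.0.0.0/8 (10.0.0.0 - 10.255.255.255)
  172.16.0.0/12 (172.16.0.0 - 172.31.255.255)
  192.168.0.0/16 (192.168.0.0 - 192.168.255.255)
Public (not in any RFC 1918 range)


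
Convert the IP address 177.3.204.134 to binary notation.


177 = 10110001
3 = 00000011
204 = 11001100
134 = 10000110
Binary: 10110001.00000011.11001100.10000110


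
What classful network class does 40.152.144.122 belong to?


First octet: 40
Binary: 00101000
0xxxxxxx -> Class A (1-126)
Class A, default mask 255.0.0.0 (/8)


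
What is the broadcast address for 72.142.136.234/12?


Network: 72.128.0.0/12
Host bits = 20
Set all host bits to 1:
Broadcast: 72.143.255.255


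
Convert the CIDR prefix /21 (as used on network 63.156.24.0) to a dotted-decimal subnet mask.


/21 means 21 network bits, 11 host bits
Binary: 11111111111111111111100000000000
Mask: 255.255.248.0


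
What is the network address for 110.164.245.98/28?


IP:   01101110.10100100.11110101.01100010
Mask: 11111111.11111111.11111111.11110000
AND operation:
Net:  01101110.10100100.11110101.01100000
Network: 110.164.245.96/28


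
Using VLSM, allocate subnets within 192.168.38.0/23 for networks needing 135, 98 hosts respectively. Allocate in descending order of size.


135 hosts -> /24 (254 usable): 192.168.38.0/24
98 hosts -> /25 (126 usable): 192.168.39.0/25
Allocation: 192.168.38.0/24 (135 hosts, 254 usable); 192.168.39.0/25 (98 hosts, 126 usable)


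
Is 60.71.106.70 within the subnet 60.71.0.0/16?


Subnet network: 60.71.0.0
Test IP AND mask: 60.71.0.0
Yes, 60.71.106.70 is in 60.71.0.0/16


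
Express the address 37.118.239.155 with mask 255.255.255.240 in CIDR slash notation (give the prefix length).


Binary: 11111111.11111111.11111111.11110000
Count leading 1s
Prefix: /28


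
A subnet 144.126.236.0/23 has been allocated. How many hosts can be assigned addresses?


Host bits = 32 - 23 = 9
Total addresses = 2^9 = 512
Usable = total - 2 (network and broadcast)
Usable hosts: 510


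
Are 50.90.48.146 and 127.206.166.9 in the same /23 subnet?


Mask: 255.255.254.0
50.90.48.146 AND mask = 50.90.48.0
127.206.166.9 AND mask = 127.206.166.0
No, different subnets (50.90.48.0 vs 127.206.166.0)


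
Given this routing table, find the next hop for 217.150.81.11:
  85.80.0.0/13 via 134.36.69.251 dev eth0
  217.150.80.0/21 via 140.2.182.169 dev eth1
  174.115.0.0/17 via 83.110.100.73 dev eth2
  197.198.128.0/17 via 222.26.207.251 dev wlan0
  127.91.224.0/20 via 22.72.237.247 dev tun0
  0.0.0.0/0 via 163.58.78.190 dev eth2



Longest prefix match for 217.150.81.11:
  /13 85.80.0.0: no
  /21 217.150.80.0: MATCH
  /17 174.115.0.0: no
  /17 197.198.128.0: no
  /20 127.91.224.0: no
  /0 0.0.0.0: MATCH
Selected: next-hop 140.2.182.169 via eth1 (matched /21)


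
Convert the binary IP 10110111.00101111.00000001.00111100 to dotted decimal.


10110111 = 183
00101111 = 47
00000001 = 1
00111100 = 60
IP: 183.47.1.60


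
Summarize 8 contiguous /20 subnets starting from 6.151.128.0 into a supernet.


Original prefix: /20
Number of subnets: 8 = 2^3
New prefix = 20 - 3 = 17
Supernet: 6.151.128.0/17


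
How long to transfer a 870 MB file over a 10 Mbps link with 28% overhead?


Effective throughput = 10 * (1 - 28/100) = 7.2 Mbps
File size in Mb = 870 * 8 = 6960 Mb
Time = 6960 / 7.2
Time = 966.6667 seconds


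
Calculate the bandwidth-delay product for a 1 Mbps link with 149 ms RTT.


BDP = bandwidth * RTT
= 1 Mbps * 149 ms
= 1 * 1e6 * 149 / 1000 bits
= 149000 bits
= 18625 bytes
= 18.1885 KB
BDP = 149000 bits (18625 bytes)


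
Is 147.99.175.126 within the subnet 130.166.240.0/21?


Subnet network: 130.166.240.0
Test IP AND mask: 147.99.168.0
No, 147.99.175.126 is not in 130.166.240.0/21


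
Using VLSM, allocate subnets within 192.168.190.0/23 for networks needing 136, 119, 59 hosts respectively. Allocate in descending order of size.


136 hosts -> /24 (254 usable): 192.168.190.0/24
119 hosts -> /25 (126 usable): 192.168.191.0/25
59 hosts -> /26 (62 usable): 192.168.191.128/26
Allocation: 192.168.190.0/24 (136 hosts, 254 usable); 192.168.191.0/25 (119 hosts, 126 usable); 192.168.191.128/26 (59 hosts, 62 usable)


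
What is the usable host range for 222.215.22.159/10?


Network: 222.192.0.0
Broadcast: 222.255.255.255
First usable = network + 1
Last usable = broadcast - 1
Range: 222.192.0.1 to 222.255.255.254


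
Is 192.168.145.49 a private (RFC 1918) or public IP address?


RFC 1918 private ranges:
  10.0.0.0/8 (10.0.0.0 - 10.255.255.255)
  172.16.0.0/12 (172.16.0.0 - 172.31.255.255)
  192.168.0.0/16 (192.168.0.0 - 192.168.255.255)
Private (in 192.168.0.0/16)


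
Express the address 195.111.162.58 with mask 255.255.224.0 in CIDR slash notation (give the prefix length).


Binary: 11111111.11111111.11100000.00000000
Count leading 1s
Prefix: /19


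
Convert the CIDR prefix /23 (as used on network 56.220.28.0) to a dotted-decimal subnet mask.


/23 means 23 network bits, 9 host bits
Binary: 11111111111111111111111000000000
Mask: 255.255.254.0


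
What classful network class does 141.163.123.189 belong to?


First octet: 141
Binary: 10001101
10xxxxxx -> Class B (128-191)
Class B, default mask 255.255.0.0 (/16)


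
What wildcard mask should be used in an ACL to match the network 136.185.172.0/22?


Subnet mask: 255.255.252.0
Wildcard = 255.255.255.255 - subnet mask
255 - 255 = 0
255 - 255 = 0
255 - 252 = 3
255 - 0 = 255
Wildcard: 0.0.3.255


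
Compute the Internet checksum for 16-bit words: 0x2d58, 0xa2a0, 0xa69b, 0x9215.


Sum all words (with carry folding):
+ 0x2d58 = 0x2d58
+ 0xa2a0 = 0xcff8
+ 0xa69b = 0x7694
+ 0x9215 = 0x08aa
One's complement: ~0x08aa
Checksum = 0xf755


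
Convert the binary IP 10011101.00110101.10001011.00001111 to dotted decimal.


10011101 = 157
00110101 = 53
10001011 = 139
00001111 = 15
IP: 157.53.139.15


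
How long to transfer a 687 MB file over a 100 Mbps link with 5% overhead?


Effective throughput = 100 * (1 - 5/100) = 95 Mbps
File size in Mb = 687 * 8 = 5496 Mb
Time = 5496 / 95
Time = 57.8526 seconds


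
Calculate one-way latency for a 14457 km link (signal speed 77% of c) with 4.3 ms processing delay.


Speed = 0.77 * 3e5 km/s = 231000 km/s
Propagation delay = 14457 / 231000 = 0.0626 s = 62.5844 ms
Processing delay = 4.3 ms
Total one-way latency = 66.8844 ms


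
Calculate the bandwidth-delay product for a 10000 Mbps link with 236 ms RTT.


BDP = bandwidth * RTT
= 10000 Mbps * 236 ms
= 10000 * 1e6 * 236 / 1000 bits
= 2360000000 bits
= 295000000 bytes
= 288085.9375 KB
BDP = 2360000000 bits (295000000 bytes)


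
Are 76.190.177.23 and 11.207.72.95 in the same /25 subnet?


Mask: 255.255.255.128
76.190.177.23 AND mask = 76.190.177.0
11.207.72.95 AND mask = 11.207.72.0
No, different subnets (76.190.177.0 vs 11.207.72.0)


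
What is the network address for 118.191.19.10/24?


IP:   01110110.10111111.00010011.00001010
Mask: 11111111.11111111.11111111.00000000
AND operation:
Net:  01110110.10111111.00010011.00000000
Network: 118.191.19.0/24


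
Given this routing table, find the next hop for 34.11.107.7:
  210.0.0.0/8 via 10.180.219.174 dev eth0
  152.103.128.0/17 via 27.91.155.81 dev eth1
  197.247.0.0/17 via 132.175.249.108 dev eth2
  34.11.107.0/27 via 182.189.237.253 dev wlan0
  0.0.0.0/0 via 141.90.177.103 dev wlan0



Longest prefix match for 34.11.107.7:
  /8 210.0.0.0: no
  /17 152.103.128.0: no
  /17 197.247.0.0: no
  /27 34.11.107.0: MATCH
  /0 0.0.0.0: MATCH
Selected: next-hop 182.189.237.253 via wlan0 (matched /27)


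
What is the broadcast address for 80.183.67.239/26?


Network: 80.183.67.192/26
Host bits = 6
Set all host bits to 1:
Broadcast: 80.183.67.255


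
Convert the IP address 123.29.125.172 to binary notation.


123 = 01111011
29 = 00011101
125 = 01111101
172 = 10101100
Binary: 01111011.00011101.01111101.10101100


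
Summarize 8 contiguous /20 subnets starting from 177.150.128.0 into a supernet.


Original prefix: /20
Number of subnets: 8 = 2^3
New prefix = 20 - 3 = 17
Supernet: 177.150.128.0/17


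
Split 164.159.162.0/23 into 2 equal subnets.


New prefix = 23 + 1 = 24
Each subnet has 256 addresses
  164.159.162.0/24
  164.159.163.0/24
Subnets: 164.159.162.0/24, 164.159.163.0/24


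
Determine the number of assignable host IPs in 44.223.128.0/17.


Host bits = 32 - 17 = 15
Total addresses = 2^15 = 32768
Usable = total - 2 (network and broadcast)
Usable hosts: 32766


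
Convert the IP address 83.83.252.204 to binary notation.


83 = 01010011
83 = 01010011
252 = 11111100
204 = 11001100
Binary: 01010011.01010011.11111100.11001100


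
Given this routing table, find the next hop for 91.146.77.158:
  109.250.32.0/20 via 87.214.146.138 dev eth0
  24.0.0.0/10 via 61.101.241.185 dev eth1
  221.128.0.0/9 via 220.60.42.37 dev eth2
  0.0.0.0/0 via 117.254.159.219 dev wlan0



Longest prefix match for 91.146.77.158:
  /20 109.250.32.0: no
  /10 24.0.0.0: no
  /9 221.128.0.0: no
  /0 0.0.0.0: MATCH
Selected: next-hop 117.254.159.219 via wlan0 (matched /0)


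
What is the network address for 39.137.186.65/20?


IP:   00100111.10001001.10111010.01000001
Mask: 11111111.11111111.11110000.00000000
AND operation:
Net:  00100111.10001001.10110000.00000000
Network: 39.137.176.0/20


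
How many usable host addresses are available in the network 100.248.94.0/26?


Host bits = 32 - 26 = 6
Total addresses = 2^6 = 64
Usable = total - 2 (network and broadcast)
Usable hosts: 62


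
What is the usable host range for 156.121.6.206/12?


Network: 156.112.0.0
Broadcast: 156.127.255.255
First usable = network + 1
Last usable = broadcast - 1
Range: 156.112.0.1 to 156.127.255.254


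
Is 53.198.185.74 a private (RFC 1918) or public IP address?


RFC 1918 private ranges:
  10.0.0.0/8 (10.0.0.0 - 10.255.255.255)
  172.16.0.0/12 (172.16.0.0 - 172.31.255.255)
  192.168.0.0/16 (192.168.0.0 - 192.168.255.255)
Public (not in any RFC 1918 range)


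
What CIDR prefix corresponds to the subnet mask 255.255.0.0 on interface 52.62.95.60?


Binary: 11111111.11111111.00000000.00000000
Count leading 1s
Prefix: /16


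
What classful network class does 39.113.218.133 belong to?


First octet: 39
Binary: 00100111
0xxxxxxx -> Class A (1-126)
Class A, default mask 255.0.0.0 (/8)


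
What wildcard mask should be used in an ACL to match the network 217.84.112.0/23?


Subnet mask: 255.255.254.0
Wildcard = 255.255.255.255 - subnet mask
255 - 255 = 0
255 - 255 = 0
255 - 254 = 1
255 - 0 = 255
Wildcard: 0.0.1.255


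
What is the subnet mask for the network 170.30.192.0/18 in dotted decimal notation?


/18 means 18 network bits, 14 host bits
Binary: 11111111111111111100000000000000
Mask: 255.255.192.0


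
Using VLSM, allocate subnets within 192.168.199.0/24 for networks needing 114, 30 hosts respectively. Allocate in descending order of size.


114 hosts -> /25 (126 usable): 192.168.199.0/25
30 hosts -> /27 (30 usable): 192.168.199.128/27
Allocation: 192.168.199.0/25 (114 hosts, 126 usable); 192.168.199.128/27 (30 hosts, 30 usable)


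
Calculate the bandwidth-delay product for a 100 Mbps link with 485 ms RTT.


BDP = bandwidth * RTT
= 100 Mbps * 485 ms
= 100 * 1e6 * 485 / 1000 bits
= 48500000 bits
= 6062500 bytes
= 5920.4102 KB
BDP = 48500000 bits (6062500 bytes)


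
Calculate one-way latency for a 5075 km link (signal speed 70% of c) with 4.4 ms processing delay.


Speed = 0.7 * 3e5 km/s = 210000 km/s
Propagation delay = 5075 / 210000 = 0.0242 s = 24.1667 ms
Processing delay = 4.4 ms
Total one-way latency = 28.5667 ms


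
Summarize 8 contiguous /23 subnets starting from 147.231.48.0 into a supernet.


Original prefix: /23
Number of subnets: 8 = 2^3
New prefix = 23 - 3 = 20
Supernet: 147.231.48.0/20


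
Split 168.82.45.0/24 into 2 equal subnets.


New prefix = 24 + 1 = 25
Each subnet has 128 addresses
  168.82.45.0/25
  168.82.45.128/25
Subnets: 168.82.45.0/25, 168.82.45.128/25


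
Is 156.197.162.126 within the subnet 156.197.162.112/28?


Subnet network: 156.197.162.112
Test IP AND mask: 156.197.162.112
Yes, 156.197.162.126 is in 156.197.162.112/28


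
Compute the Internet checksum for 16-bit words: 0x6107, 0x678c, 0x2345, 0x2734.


Sum all words (with carry folding):
+ 0x6107 = 0x6107
+ 0x678c = 0xc893
+ 0x2345 = 0xebd8
+ 0x2734 = 0x130d
One's complement: ~0x130d
Checksum = 0xecf2


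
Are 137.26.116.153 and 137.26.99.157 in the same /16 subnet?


Mask: 255.255.0.0
137.26.116.153 AND mask = 137.26.0.0
137.26.99.157 AND mask = 137.26.0.0
Yes, same subnet (137.26.0.0)


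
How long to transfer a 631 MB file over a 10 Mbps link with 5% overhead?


Effective throughput = 10 * (1 - 5/100) = 9.5 Mbps
File size in Mb = 631 * 8 = 5048 Mb
Time = 5048 / 9.5
Time = 531.3684 seconds


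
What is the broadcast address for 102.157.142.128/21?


Network: 102.157.136.0/21
Host bits = 11
Set all host bits to 1:
Broadcast: 102.157.143.255


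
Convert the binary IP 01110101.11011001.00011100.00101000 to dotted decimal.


01110101 = 117
11011001 = 217
00011100 = 28
00101000 = 40
IP: 117.217.28.40


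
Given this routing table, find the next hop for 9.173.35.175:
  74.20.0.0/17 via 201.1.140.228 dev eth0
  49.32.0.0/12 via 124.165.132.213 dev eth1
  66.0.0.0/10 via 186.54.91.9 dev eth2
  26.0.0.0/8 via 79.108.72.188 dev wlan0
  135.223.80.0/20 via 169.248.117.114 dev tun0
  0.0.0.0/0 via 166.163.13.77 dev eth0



Longest prefix match for 9.173.35.175:
  /17 74.20.0.0: no
  /12 49.32.0.0: no
  /10 66.0.0.0: no
  /8 26.0.0.0: no
  /20 135.223.80.0: no
  /0 0.0.0.0: MATCH
Selected: next-hop 166.163.13.77 via eth0 (matched /0)


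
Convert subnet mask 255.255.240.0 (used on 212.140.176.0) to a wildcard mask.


Subnet mask: 255.255.240.0
Wildcard = 255.255.255.255 - subnet mask
255 - 255 = 0
255 - 255 = 0
255 - 240 = 15
255 - 0 = 255
Wildcard: 0.0.15.255


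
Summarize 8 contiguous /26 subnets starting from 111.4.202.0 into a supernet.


Original prefix: /26
Number of subnets: 8 = 2^3
New prefix = 26 - 3 = 23
Supernet: 111.4.202.0/23


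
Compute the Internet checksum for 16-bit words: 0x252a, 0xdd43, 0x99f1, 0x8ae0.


Sum all words (with carry folding):
+ 0x252a = 0x252a
+ 0xdd43 = 0x026e
+ 0x99f1 = 0x9c5f
+ 0x8ae0 = 0x2740
One's complement: ~0x2740
Checksum = 0xd8bf


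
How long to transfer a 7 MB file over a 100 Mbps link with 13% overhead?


Effective throughput = 100 * (1 - 13/100) = 87 Mbps
File size in Mb = 7 * 8 = 56 Mb
Time = 56 / 87
Time = 0.6437 seconds


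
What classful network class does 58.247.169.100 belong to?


First octet: 58
Binary: 00111010
0xxxxxxx -> Class A (1-126)
Class A, default mask 255.0.0.0 (/8)


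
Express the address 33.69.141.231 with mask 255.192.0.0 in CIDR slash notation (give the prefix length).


Binary: 11111111.11000000.00000000.00000000
Count leading 1s
Prefix: /10


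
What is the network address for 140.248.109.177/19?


IP:   10001100.11111000.01101101.10110001
Mask: 11111111.11111111.11100000.00000000
AND operation:
Net:  10001100.11111000.01100000.00000000
Network: 140.248.96.0/19
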